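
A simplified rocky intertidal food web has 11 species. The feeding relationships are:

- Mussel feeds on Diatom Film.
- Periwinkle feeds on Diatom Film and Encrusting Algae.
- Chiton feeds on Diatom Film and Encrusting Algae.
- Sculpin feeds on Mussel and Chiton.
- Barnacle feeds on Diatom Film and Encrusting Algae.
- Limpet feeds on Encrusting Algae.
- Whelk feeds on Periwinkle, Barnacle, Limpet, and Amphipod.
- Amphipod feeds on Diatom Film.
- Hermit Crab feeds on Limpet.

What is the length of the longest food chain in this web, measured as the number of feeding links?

One longest chain: Encrusting Algae → Chiton → Sculpin.
It has 3 species and 2 links.

2 links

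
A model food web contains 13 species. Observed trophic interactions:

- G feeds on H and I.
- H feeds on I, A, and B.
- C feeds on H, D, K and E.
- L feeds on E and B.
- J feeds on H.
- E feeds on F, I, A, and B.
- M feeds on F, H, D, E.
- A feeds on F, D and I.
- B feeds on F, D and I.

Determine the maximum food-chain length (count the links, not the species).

One longest chain: I → A → H → G.
It has 4 species and 3 links.

3 links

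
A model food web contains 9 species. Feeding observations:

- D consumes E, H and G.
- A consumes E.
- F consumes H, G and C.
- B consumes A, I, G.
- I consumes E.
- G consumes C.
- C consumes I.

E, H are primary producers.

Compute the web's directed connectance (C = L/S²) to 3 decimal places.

C = 0.160

The web has S = 9 species and L = 13 feeding links.
C = L / S² = 13 / 81 = 0.1605 ≈ 0.160.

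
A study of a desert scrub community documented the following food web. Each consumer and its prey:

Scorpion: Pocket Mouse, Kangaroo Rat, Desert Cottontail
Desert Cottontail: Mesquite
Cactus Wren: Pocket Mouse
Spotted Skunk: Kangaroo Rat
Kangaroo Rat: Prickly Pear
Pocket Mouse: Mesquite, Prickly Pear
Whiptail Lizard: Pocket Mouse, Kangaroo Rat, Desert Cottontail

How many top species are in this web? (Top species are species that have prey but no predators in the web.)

4

Top species (has prey, but nothing eats it): Spotted Skunk, Whiptail Lizard, Cactus Wren, Scorpion.
Count: 4.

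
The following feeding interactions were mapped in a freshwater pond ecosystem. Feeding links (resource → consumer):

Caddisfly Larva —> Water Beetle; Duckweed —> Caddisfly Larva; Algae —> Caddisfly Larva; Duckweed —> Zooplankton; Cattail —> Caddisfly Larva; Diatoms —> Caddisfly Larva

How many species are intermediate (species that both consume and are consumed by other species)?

1

Intermediate species (has both prey and predators): Caddisfly Larva.
Count: 1.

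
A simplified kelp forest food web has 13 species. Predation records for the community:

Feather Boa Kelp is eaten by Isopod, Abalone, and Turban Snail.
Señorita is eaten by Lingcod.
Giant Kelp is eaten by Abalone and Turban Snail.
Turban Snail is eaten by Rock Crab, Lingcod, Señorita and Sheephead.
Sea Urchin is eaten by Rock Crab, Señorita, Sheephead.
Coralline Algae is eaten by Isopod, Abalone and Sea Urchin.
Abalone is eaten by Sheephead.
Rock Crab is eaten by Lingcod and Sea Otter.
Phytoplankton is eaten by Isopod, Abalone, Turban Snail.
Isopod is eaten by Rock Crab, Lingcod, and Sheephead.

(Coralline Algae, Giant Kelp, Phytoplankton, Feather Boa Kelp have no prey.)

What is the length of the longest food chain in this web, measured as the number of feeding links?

3 links

One longest chain: Giant Kelp → Turban Snail → Rock Crab → Sea Otter.
It has 4 species and 3 links.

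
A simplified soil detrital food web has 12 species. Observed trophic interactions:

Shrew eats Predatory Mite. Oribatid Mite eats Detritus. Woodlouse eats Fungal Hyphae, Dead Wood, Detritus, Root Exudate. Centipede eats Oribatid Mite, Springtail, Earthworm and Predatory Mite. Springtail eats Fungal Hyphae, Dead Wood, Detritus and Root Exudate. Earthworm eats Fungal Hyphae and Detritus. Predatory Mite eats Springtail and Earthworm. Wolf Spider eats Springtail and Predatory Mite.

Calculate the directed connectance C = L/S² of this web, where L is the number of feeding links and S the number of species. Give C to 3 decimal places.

C = 0.139

The web has S = 12 species and L = 20 feeding links.
C = L / S² = 20 / 144 = 0.1389 ≈ 0.139.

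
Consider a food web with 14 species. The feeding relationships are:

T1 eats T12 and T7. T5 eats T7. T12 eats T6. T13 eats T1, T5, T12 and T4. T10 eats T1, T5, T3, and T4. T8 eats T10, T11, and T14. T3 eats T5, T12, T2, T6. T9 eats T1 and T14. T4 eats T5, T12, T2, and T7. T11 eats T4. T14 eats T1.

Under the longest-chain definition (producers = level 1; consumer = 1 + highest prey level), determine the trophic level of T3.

T7 is a producer → level 1.
T5 eats T7 → level 2.
T3 eats T5 (level 2); other prey at levels: T6 1, T2 1, T12 2 → level 3.

Trophic level 3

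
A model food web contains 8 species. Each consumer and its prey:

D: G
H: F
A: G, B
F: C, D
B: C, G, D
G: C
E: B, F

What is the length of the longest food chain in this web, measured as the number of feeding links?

One longest chain: C → G → D → F → H.
It has 5 species and 4 links.

4 links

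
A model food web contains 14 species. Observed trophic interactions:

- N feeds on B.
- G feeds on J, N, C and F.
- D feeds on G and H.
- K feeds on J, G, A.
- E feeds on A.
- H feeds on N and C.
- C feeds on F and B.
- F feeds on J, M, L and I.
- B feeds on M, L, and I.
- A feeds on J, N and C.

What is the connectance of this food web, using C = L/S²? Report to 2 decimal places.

The web has S = 14 species and L = 25 feeding links.
C = L / S² = 25 / 196 = 0.1276 ≈ 0.13.

C = 0.13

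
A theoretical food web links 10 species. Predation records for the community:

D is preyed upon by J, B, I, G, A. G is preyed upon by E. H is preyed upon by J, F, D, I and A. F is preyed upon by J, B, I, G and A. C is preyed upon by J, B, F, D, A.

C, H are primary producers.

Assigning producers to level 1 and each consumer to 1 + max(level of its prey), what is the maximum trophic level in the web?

4

Producers (level 1): C, H.
C → D → G → E gives E level 4.
No species has a prey at level 4, so no species reaches level 5.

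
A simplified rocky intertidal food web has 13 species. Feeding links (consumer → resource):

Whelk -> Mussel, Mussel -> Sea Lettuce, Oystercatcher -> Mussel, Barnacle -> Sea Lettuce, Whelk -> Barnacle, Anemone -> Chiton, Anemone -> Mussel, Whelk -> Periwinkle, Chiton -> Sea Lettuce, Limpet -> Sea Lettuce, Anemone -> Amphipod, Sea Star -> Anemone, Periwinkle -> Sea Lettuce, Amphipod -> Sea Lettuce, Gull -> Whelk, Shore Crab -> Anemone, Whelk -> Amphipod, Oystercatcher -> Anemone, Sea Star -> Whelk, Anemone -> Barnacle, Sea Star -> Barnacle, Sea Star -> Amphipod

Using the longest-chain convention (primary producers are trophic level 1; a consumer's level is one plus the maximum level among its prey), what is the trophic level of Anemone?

Sea Lettuce is a producer → level 1.
Mussel eats Sea Lettuce → level 2.
Anemone eats Mussel (level 2); other prey at levels: Chiton 2, Barnacle 2, Amphipod 2 → level 3.

Trophic level 3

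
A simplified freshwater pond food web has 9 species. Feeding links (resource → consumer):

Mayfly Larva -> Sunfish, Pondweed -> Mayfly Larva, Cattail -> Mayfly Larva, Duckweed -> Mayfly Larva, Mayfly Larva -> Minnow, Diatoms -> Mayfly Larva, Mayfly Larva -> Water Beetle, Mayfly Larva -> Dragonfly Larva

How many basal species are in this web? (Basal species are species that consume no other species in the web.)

4

Basal species (no prey listed): Diatoms, Duckweed, Cattail, Pondweed.
Count: 4.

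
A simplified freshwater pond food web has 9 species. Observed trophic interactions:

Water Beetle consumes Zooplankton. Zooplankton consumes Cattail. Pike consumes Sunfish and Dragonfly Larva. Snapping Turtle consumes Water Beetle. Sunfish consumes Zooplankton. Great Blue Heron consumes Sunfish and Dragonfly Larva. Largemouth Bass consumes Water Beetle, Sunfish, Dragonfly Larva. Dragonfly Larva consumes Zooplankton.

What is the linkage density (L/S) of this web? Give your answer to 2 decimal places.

L/S = 1.33

There are L = 12 links among S = 9 species.
L/S = 12/9 = 1.3333 ≈ 1.33.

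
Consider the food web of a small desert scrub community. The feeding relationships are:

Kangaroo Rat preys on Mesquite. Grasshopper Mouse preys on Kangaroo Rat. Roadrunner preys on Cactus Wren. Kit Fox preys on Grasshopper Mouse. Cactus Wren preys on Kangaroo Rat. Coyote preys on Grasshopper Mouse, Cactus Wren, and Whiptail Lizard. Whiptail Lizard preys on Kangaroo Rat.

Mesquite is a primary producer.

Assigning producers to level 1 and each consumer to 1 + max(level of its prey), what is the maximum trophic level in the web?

4

Producers (level 1): Mesquite.
Mesquite → Kangaroo Rat → Cactus Wren → Roadrunner gives Roadrunner level 4.
No species has a prey at level 4, so no species reaches level 5.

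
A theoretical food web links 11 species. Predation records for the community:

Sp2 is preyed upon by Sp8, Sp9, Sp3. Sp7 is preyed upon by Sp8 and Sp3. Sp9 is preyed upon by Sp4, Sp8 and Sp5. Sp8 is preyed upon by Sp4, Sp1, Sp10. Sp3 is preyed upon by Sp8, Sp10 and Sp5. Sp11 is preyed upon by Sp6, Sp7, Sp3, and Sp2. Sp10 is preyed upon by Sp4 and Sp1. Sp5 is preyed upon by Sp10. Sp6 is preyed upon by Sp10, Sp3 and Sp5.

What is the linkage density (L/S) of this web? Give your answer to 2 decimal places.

L/S = 2.18

There are L = 24 links among S = 11 species.
L/S = 24/11 = 2.1818 ≈ 2.18.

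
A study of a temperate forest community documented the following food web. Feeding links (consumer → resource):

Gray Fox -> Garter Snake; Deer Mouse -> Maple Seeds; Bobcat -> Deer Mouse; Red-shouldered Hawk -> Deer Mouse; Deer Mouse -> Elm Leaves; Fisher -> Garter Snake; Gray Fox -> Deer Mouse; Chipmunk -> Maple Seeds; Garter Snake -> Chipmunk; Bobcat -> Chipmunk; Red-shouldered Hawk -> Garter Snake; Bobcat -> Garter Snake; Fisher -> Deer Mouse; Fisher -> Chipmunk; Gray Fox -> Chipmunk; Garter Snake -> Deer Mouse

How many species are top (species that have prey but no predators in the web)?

Top species (has prey, but nothing eats it): Gray Fox, Red-shouldered Hawk, Fisher, Bobcat.
Count: 4.

4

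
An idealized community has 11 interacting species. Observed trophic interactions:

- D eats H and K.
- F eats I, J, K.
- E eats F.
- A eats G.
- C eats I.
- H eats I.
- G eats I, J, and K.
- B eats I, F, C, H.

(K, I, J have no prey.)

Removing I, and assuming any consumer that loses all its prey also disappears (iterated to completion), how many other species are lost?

2

Remove I.
Round 1: H (all prey gone), C (all prey gone) → extinct.
No further losses. Total secondary extinctions: 2.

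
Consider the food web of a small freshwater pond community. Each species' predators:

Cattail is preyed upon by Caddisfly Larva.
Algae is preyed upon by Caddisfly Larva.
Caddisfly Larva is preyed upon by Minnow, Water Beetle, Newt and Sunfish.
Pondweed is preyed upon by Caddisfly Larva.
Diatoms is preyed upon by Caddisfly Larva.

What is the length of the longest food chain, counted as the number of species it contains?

3 species

One longest chain: Diatoms → Caddisfly Larva → Water Beetle.
It has 3 species and 2 links.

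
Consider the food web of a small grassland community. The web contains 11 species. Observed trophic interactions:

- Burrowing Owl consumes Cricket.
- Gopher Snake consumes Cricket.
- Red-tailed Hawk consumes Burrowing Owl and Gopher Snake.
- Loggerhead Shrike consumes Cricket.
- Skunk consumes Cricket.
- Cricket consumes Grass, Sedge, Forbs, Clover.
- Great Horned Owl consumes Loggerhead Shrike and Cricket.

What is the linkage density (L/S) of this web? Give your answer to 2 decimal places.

L/S = 1.09

There are L = 12 links among S = 11 species.
L/S = 12/11 = 1.0909 ≈ 1.09.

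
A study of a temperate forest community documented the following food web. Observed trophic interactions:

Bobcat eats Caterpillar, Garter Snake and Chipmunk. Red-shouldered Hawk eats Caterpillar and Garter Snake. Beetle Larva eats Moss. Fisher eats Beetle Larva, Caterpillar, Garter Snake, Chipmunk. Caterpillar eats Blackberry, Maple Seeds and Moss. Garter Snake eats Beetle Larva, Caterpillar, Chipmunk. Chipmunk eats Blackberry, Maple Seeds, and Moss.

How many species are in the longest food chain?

4 species

One longest chain: Moss → Caterpillar → Garter Snake → Fisher.
It has 4 species and 3 links.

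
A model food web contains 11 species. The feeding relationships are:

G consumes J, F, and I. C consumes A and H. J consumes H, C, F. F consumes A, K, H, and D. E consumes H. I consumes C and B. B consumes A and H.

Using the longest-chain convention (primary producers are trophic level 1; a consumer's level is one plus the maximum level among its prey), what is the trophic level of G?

H is a producer → level 1.
B eats H (level 1); other prey at levels: A 1 → level 2.
I eats B (level 2); other prey at levels: C 2 → level 3.
G eats I (level 3); other prey at levels: F 2, J 3 → level 4.

Trophic level 4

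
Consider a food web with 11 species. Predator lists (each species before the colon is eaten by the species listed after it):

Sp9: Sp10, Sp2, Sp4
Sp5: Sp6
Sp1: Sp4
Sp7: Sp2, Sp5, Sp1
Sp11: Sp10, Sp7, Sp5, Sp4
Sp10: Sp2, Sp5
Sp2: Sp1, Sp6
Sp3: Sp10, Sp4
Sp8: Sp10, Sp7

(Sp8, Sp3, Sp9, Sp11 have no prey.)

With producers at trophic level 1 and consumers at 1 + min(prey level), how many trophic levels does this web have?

Producers (level 1): Sp8, Sp3, Sp9, Sp11.
Following each consumer down to its lowest-level prey: Sp9 → Sp2 → Sp6 (levels 1 through 3).
All prey of Sp6 (Sp2 2, Sp5 2) are at level 2 or above, so Sp6 is at level 1 + 2 = 3.
Every consumer has at least one prey at level 2 or below, so none exceeds level 3.

3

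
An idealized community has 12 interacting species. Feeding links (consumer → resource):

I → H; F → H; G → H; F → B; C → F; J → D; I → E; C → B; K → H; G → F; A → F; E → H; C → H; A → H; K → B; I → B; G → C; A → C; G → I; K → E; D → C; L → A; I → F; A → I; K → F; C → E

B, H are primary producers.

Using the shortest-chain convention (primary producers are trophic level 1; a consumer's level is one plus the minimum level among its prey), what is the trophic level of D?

B is a producer → level 1.
C eats B → level 2.
D eats C → level 3.
No prey of D is below level 2, so 3 is the minimum.

Trophic level 3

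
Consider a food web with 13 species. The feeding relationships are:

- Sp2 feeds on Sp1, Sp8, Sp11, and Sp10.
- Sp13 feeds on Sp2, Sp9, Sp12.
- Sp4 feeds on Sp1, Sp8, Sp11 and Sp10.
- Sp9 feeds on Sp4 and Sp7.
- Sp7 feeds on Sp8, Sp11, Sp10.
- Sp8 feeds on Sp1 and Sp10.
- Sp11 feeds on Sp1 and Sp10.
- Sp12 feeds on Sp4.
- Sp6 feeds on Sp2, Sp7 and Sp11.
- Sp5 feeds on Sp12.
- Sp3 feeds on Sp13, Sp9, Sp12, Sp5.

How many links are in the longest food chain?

5 links

One longest chain: Sp10 → Sp8 → Sp7 → Sp9 → Sp13 → Sp3.
It has 6 species and 5 links.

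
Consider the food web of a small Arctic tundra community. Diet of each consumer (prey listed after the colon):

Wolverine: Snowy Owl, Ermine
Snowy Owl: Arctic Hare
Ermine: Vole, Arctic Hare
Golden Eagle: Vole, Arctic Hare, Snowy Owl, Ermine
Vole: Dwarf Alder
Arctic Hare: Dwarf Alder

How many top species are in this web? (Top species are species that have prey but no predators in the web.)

2

Top species (has prey, but nothing eats it): Golden Eagle, Wolverine.
Count: 2.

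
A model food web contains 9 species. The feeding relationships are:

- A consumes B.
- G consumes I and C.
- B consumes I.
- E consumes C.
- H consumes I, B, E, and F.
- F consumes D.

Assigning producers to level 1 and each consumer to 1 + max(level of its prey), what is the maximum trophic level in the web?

Producers (level 1): I, D, C.
I → B → H gives H level 3.
No species has a prey at level 3, so no species reaches level 4.

3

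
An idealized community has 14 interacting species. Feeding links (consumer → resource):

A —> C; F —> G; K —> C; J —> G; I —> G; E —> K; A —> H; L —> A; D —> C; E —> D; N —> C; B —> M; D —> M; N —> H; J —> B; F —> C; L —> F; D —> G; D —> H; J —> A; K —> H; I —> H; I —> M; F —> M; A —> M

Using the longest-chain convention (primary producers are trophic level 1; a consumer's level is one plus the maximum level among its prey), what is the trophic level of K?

H is a producer → level 1.
K eats H (level 1); other prey at levels: C 1 → level 2.

Trophic level 2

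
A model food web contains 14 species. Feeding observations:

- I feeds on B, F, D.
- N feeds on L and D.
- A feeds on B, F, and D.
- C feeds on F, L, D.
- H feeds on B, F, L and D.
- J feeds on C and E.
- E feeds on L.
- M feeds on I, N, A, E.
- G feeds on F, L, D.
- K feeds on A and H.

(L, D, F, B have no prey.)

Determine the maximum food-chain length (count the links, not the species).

2 links

One longest chain: L → C → J.
It has 3 species and 2 links.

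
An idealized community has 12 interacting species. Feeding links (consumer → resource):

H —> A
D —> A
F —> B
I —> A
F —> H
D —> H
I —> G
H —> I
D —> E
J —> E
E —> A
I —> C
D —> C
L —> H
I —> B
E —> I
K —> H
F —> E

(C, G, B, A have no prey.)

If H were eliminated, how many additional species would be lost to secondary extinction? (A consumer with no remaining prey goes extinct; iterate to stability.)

2

Remove H.
Round 1: K (all prey gone), L (all prey gone) → extinct.
No further losses. Total secondary extinctions: 2.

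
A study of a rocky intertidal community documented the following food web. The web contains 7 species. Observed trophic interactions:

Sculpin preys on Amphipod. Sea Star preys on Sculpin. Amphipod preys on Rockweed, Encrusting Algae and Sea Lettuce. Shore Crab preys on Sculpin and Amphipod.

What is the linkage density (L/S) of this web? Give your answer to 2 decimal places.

L/S = 1.00

There are L = 7 links among S = 7 species.
L/S = 7/7 = 1.0000 ≈ 1.00.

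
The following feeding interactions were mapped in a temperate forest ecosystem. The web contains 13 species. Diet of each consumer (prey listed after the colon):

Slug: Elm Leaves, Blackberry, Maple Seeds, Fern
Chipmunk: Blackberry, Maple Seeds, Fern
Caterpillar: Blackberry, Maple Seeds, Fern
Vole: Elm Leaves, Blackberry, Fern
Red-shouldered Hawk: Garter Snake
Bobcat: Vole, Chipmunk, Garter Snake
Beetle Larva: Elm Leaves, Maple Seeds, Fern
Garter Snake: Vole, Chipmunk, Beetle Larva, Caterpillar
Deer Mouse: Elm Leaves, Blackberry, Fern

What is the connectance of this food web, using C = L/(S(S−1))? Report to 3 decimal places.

C = 0.173

The web has S = 13 species and L = 27 feeding links.
C = L / (S(S−1)) = 27 / 156 = 0.1731 ≈ 0.173.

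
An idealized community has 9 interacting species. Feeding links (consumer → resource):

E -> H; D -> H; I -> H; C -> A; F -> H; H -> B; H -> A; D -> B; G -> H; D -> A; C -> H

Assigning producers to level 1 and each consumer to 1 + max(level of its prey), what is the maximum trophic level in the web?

3

Producers (level 1): B, A.
B → H → D gives D level 3.
No species has a prey at level 3, so no species reaches level 4.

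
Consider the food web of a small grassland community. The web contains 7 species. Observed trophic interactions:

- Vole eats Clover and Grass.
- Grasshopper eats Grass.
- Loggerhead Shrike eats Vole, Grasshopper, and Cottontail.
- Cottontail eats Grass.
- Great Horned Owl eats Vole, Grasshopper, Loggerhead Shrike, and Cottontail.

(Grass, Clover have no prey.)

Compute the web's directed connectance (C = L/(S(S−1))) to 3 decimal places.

C = 0.262

The web has S = 7 species and L = 11 feeding links.
C = L / (S(S−1)) = 11 / 42 = 0.2619 ≈ 0.262.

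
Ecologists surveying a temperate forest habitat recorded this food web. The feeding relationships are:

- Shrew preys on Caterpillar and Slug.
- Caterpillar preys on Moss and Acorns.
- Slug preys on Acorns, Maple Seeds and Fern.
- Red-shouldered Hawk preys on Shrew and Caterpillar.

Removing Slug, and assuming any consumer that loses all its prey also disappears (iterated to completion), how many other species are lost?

Remove Slug.
Every predator of it retains at least one other prey: Shrew still has Caterpillar.
No consumer loses all prey, so no secondary extinctions occur.

0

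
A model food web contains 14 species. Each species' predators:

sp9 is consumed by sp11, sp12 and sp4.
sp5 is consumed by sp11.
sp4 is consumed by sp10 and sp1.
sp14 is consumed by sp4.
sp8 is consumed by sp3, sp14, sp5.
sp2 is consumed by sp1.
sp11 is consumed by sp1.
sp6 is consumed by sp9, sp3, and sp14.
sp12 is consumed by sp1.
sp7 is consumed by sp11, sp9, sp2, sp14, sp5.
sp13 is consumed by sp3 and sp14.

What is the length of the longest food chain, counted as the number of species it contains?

One longest chain: sp6 → sp9 → sp4 → sp10.
It has 4 species and 3 links.

4 species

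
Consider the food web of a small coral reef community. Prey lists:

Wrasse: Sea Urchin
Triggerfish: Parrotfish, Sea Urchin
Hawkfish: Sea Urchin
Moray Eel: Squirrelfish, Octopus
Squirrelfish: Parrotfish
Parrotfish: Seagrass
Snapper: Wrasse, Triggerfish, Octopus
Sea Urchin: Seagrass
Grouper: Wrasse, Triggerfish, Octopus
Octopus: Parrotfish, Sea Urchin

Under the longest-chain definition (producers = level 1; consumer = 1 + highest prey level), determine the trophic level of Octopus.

Seagrass is a producer → level 1.
Parrotfish eats Seagrass → level 2.
Octopus eats Parrotfish (level 2); other prey at levels: Sea Urchin 2 → level 3.

Trophic level 3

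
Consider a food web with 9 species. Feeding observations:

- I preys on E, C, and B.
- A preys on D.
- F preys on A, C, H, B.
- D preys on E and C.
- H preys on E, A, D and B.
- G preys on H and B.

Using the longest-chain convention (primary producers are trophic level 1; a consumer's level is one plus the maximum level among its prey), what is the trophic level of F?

Trophic level 5

C is a producer → level 1.
D eats C (level 1); other prey at levels: E 1 → level 2.
A eats D → level 3.
H eats A (level 3); other prey at levels: B 1, E 1, D 2 → level 4.
F eats H (level 4); other prey at levels: C 1, B 1, A 3 → level 5.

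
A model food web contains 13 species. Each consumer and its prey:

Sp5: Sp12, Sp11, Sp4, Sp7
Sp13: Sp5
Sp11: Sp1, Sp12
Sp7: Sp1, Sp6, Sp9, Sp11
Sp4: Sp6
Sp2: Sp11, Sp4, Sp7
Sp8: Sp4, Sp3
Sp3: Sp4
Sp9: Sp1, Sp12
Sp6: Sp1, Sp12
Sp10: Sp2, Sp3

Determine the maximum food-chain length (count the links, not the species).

One longest chain: Sp1 → Sp6 → Sp4 → Sp3 → Sp8.
It has 5 species and 4 links.

4 links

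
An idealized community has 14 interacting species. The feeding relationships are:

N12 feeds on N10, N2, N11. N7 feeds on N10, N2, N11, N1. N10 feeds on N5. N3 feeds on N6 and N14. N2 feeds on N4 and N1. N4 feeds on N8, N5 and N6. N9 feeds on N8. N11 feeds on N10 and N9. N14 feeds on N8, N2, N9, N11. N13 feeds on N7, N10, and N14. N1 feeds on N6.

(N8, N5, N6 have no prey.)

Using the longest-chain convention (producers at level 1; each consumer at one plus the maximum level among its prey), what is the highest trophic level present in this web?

Producers (level 1): N8, N5, N6.
N5 → N10 → N11 → N14 → N13 gives N13 level 5.
No species has a prey at level 5, so no species reaches level 6.

5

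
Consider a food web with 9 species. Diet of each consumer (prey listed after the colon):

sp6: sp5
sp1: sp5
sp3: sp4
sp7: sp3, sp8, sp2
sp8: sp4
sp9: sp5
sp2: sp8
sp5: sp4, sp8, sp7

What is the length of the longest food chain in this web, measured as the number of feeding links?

One longest chain: sp4 → sp8 → sp2 → sp7 → sp5 → sp1.
It has 6 species and 5 links.

5 links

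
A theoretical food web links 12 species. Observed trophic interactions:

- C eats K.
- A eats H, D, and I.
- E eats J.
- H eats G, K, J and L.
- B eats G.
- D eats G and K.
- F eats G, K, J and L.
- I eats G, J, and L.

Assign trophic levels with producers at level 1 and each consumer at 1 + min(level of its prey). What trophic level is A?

Trophic level 3

K is a producer → level 1.
D eats K → level 2.
A eats D → level 3.
No prey of A is below level 2, so 3 is the minimum.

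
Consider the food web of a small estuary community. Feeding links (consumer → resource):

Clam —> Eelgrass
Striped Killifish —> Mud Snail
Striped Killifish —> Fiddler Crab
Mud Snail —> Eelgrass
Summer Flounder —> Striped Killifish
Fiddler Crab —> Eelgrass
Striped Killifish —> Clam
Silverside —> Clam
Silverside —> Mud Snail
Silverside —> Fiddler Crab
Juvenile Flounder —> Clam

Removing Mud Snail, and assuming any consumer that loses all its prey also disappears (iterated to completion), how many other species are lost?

0

Remove Mud Snail.
Every predator of it retains at least one other prey: Silverside still has Clam, Fiddler Crab; Striped Killifish still has Clam, Fiddler Crab.
No consumer loses all prey, so no secondary extinctions occur.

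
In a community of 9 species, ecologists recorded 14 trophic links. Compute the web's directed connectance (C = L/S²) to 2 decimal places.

The web has S = 9 species and L = 14 feeding links.
C = L / S² = 14 / 81 = 0.1728 ≈ 0.17.

C = 0.17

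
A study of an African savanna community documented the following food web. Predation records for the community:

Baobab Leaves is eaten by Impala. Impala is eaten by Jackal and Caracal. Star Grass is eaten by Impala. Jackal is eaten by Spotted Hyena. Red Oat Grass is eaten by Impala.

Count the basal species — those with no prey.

3

Basal species (no prey listed): Red Oat Grass, Baobab Leaves, Star Grass.
Count: 3.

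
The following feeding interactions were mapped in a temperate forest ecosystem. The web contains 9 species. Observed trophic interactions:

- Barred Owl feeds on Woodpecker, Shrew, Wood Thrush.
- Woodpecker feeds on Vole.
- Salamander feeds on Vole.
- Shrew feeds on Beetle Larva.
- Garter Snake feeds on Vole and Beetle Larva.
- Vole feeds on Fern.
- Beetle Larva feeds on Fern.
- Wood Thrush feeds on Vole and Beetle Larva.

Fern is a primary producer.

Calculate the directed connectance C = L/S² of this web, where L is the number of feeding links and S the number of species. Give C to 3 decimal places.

The web has S = 9 species and L = 12 feeding links.
C = L / S² = 12 / 81 = 0.1481 ≈ 0.148.

C = 0.148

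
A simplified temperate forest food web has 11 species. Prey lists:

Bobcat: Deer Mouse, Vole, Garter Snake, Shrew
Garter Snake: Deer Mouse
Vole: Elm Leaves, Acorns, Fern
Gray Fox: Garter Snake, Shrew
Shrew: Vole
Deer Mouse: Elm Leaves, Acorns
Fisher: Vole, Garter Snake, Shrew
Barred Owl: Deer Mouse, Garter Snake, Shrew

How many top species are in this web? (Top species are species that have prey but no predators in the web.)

Top species (has prey, but nothing eats it): Barred Owl, Bobcat, Fisher, Gray Fox.
Count: 4.

4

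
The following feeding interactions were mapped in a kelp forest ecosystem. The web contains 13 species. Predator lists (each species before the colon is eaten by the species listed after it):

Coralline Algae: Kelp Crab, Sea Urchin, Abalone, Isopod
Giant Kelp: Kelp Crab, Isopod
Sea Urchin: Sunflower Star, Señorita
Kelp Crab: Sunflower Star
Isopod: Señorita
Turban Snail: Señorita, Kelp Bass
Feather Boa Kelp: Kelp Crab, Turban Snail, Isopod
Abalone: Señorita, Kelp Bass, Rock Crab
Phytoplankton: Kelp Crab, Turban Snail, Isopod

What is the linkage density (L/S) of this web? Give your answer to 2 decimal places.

L/S = 1.62

There are L = 21 links among S = 13 species.
L/S = 21/13 = 1.6154 ≈ 1.62.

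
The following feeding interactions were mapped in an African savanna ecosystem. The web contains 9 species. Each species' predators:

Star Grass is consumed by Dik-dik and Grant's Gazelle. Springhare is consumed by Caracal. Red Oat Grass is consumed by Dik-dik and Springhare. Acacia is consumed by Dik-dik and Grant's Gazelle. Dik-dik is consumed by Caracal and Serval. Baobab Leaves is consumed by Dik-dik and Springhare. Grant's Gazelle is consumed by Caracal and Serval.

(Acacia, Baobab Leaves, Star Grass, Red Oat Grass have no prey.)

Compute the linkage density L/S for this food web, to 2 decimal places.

L/S = 1.44

There are L = 13 links among S = 9 species.
L/S = 13/9 = 1.4444 ≈ 1.44.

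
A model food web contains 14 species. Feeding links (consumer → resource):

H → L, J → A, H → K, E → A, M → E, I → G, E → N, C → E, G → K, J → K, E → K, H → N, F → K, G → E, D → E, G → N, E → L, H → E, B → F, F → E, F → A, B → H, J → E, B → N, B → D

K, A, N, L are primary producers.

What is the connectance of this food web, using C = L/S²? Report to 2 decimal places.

C = 0.13

The web has S = 14 species and L = 25 feeding links.
C = L / S² = 25 / 196 = 0.1276 ≈ 0.13.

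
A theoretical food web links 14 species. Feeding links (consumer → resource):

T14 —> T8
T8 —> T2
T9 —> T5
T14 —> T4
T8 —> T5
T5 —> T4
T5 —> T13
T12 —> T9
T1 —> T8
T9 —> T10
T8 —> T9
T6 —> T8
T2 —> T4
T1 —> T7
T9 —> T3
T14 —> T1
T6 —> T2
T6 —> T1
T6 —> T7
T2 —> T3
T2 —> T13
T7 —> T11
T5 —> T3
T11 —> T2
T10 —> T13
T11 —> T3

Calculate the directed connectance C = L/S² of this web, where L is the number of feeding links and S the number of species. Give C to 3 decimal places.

The web has S = 14 species and L = 26 feeding links.
C = L / S² = 26 / 196 = 0.1327 ≈ 0.133.

C = 0.133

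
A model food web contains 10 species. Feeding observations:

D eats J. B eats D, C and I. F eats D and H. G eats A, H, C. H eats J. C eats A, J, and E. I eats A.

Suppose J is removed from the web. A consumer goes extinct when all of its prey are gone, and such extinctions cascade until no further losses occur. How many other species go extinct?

Remove J.
Round 1: H (all prey gone), D (all prey gone) → extinct.
Round 2: F (all prey gone) → extinct.
No further losses. Total secondary extinctions: 3.

3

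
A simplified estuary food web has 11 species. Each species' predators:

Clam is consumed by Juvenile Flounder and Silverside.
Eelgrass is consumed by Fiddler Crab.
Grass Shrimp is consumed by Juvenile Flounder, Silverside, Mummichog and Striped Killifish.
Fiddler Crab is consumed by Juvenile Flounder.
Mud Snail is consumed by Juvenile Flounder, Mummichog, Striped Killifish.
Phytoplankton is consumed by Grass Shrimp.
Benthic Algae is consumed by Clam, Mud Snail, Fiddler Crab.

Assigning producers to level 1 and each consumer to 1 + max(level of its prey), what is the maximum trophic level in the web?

3

Producers (level 1): Phytoplankton, Eelgrass, Benthic Algae.
Phytoplankton → Grass Shrimp → Mummichog gives Mummichog level 3.
No species has a prey at level 3, so no species reaches level 4.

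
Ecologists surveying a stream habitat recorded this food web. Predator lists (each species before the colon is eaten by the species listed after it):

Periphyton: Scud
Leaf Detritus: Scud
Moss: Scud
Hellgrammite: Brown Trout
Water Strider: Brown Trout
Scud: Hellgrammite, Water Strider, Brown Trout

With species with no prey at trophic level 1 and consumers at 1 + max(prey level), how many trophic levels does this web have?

4

Basal resources (level 1): Periphyton, Moss, Leaf Detritus.
Periphyton → Scud → Hellgrammite → Brown Trout gives Brown Trout level 4.
No species has a prey at level 4, so no species reaches level 5.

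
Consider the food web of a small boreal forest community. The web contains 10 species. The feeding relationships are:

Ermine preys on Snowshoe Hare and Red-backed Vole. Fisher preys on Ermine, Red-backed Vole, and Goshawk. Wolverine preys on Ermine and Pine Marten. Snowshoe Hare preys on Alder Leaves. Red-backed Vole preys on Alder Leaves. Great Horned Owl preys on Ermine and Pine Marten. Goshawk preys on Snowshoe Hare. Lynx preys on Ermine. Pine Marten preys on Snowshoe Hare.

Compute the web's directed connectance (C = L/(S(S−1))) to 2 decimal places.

The web has S = 10 species and L = 14 feeding links.
C = L / (S(S−1)) = 14 / 90 = 0.1556 ≈ 0.16.

C = 0.16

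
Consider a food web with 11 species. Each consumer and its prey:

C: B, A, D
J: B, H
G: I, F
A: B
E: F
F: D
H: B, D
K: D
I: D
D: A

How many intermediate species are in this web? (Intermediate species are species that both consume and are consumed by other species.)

5

Intermediate species (has both prey and predators): A, D, I, F, H.
Count: 5.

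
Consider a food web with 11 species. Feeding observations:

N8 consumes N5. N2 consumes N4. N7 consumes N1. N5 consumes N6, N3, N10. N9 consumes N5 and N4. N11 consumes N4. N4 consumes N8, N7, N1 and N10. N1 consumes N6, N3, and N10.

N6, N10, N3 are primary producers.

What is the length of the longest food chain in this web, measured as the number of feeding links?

4 links

One longest chain: N6 → N5 → N8 → N4 → N9.
It has 5 species and 4 links.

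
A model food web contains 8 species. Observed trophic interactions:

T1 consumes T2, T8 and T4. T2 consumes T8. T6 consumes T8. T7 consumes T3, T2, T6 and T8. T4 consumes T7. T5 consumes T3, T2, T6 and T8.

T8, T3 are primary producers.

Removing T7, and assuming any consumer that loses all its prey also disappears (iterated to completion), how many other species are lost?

Remove T7.
Round 1: T4 (all prey gone) → extinct.
No further losses. Total secondary extinctions: 1.

1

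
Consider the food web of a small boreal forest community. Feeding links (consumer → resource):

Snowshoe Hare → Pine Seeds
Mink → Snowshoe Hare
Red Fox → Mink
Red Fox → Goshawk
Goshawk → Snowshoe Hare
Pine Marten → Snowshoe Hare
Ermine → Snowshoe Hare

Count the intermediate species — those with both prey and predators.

3

Intermediate species (has both prey and predators): Snowshoe Hare, Goshawk, Mink.
Count: 3.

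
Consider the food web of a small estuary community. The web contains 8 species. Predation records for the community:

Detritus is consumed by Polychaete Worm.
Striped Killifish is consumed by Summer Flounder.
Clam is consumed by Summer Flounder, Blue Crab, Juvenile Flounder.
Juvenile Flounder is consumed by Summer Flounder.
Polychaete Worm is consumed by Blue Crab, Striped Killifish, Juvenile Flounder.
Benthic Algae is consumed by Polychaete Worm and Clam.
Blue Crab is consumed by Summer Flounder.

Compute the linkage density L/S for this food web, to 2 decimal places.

There are L = 12 links among S = 8 species.
L/S = 12/8 = 1.5000 ≈ 1.50.

L/S = 1.50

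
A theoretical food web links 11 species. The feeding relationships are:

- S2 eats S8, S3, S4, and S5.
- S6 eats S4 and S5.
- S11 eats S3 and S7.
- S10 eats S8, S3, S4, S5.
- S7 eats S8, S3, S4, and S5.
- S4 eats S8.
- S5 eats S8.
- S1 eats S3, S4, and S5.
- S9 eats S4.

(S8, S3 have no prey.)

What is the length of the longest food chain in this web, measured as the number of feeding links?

One longest chain: S8 → S4 → S7 → S11.
It has 4 species and 3 links.

3 links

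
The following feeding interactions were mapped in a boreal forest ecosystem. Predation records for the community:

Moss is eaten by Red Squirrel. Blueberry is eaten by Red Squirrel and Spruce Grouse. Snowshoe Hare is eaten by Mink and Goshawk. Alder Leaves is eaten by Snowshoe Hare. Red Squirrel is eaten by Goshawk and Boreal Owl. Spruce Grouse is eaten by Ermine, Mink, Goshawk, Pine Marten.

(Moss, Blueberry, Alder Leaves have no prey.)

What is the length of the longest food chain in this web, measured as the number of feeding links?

2 links

One longest chain: Blueberry → Spruce Grouse → Ermine.
It has 3 species and 2 links.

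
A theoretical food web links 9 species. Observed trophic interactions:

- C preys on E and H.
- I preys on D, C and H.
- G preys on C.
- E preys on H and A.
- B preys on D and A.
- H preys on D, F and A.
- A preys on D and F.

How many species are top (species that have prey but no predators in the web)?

Top species (has prey, but nothing eats it): B, G, I.
Count: 3.

3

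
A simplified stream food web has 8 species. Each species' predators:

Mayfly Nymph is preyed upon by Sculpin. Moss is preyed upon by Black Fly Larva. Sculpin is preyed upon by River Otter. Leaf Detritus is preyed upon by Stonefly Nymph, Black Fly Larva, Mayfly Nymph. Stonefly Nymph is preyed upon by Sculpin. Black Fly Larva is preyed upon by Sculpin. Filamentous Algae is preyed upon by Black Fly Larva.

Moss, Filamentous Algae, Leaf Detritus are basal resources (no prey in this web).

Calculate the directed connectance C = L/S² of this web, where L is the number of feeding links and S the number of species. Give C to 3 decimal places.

The web has S = 8 species and L = 9 feeding links.
C = L / S² = 9 / 64 = 0.1406 ≈ 0.141.

C = 0.141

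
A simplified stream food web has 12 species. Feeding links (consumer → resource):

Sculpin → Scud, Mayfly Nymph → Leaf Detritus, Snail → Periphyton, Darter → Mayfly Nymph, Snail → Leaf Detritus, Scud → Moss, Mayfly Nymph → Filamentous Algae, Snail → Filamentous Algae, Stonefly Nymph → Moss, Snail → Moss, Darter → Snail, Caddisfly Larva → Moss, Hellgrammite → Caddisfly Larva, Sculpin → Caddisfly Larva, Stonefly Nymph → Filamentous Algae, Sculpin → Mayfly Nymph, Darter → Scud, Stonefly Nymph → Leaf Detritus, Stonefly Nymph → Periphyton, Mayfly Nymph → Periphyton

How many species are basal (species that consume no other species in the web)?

Basal species (no prey listed): Periphyton, Filamentous Algae, Leaf Detritus, Moss.
Count: 4.

4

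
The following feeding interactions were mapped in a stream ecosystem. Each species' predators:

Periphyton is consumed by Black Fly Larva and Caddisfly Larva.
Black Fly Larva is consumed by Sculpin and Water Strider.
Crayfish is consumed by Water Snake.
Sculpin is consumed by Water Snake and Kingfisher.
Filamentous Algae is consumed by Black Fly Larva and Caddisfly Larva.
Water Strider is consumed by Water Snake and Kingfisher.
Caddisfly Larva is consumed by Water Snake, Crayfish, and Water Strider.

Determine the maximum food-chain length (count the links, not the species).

One longest chain: Periphyton → Caddisfly Larva → Water Strider → Water Snake.
It has 4 species and 3 links.

3 links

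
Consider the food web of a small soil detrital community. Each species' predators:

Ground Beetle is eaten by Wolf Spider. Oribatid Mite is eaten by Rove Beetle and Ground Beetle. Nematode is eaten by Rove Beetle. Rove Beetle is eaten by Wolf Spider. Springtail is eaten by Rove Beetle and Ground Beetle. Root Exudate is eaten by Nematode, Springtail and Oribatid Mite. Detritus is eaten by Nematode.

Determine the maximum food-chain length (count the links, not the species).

One longest chain: Root Exudate → Oribatid Mite → Ground Beetle → Wolf Spider.
It has 4 species and 3 links.

3 links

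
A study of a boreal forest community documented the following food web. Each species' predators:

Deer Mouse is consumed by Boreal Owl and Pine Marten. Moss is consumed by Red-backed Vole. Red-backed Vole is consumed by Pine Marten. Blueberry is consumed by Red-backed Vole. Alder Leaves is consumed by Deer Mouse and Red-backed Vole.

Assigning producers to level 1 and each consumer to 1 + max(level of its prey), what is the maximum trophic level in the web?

Producers (level 1): Alder Leaves, Moss, Blueberry.
Alder Leaves → Deer Mouse → Boreal Owl gives Boreal Owl level 3.
No species has a prey at level 3, so no species reaches level 4.

3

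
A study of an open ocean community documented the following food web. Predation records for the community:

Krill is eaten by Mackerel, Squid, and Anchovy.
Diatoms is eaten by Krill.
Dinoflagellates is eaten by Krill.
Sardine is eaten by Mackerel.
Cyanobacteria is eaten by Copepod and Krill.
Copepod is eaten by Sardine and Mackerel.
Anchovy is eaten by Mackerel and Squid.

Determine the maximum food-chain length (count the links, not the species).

One longest chain: Dinoflagellates → Krill → Anchovy → Squid.
It has 4 species and 3 links.

3 links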